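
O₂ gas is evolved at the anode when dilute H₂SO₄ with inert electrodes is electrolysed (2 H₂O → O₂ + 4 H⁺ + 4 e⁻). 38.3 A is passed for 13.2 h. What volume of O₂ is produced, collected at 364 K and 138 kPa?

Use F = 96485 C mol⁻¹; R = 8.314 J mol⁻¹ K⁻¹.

Q = I·t = 38.30 A × 47520 s = 1820000 C.
n(e⁻) = Q/F = 1820000 / 96485 = 18.86 mol.
4 electrons are transferred per O₂ molecule, so n(O₂) = 18.86 / 4 = 4.716 mol.
V = nRT/P = (4.716 × 8.314 × 364) / (138 × 10³ Pa) = 0.103 m³ = 103 L.

103 L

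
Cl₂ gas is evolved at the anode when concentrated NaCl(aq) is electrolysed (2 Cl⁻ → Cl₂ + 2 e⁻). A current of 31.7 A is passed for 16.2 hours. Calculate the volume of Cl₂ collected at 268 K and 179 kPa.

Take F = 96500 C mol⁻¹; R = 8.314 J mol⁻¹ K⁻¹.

Q = I·t = 31.70 A × 58320 s = 1849000 C.
n(e⁻) = Q/F = 1849000 / 96500 = 19.16 mol.
2 electrons are transferred per Cl₂ molecule, so n(Cl₂) = 19.16 / 2 = 9.579 mol.
V = nRT/P = (9.579 × 8.314 × 268) / (179 × 10³ Pa) = 0.119 m³ = 119 L.

119 L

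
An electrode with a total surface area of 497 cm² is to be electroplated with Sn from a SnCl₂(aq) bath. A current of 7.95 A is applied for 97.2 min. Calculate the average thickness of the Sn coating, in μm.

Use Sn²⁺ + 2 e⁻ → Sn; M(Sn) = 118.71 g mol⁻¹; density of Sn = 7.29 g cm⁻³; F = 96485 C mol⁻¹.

78.7 μm

Q = I·t = 7.950 × 5832.0 = 46360 C; n(e⁻) = 0.4805 mol.
n(Sn) = n(e⁻)/2 = 0.2403 mol, so m = 0.2403 × 118.71 = 28.52 g.
Volume = m/ρ = 28.52 / 7.29 = 3.913 cm³.
Thickness = V/A = 3.913 / 497 = 0.00787 cm = 78.7 μm.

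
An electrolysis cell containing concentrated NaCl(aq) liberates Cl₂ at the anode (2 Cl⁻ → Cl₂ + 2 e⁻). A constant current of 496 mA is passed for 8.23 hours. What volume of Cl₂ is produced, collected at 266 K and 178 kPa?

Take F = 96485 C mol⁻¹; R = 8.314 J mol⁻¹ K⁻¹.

0.946 L

Q = I·t = 0.4960 A × 29628 s = 14700 C.
n(e⁻) = Q/F = 14700 / 96485 = 0.1523 mol.
2 electrons are transferred per Cl₂ molecule, so n(Cl₂) = 0.1523 / 2 = 0.07615 mol.
V = nRT/P = (0.07615 × 8.314 × 266) / (178 × 10³ Pa) = 9.46 × 10⁻⁴ m³ = 0.946 L.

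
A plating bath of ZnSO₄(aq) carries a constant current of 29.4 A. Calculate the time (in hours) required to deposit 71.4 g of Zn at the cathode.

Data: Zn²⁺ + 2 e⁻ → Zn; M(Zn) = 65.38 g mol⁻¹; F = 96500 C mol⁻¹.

n(Zn) = m/M = 71.4 / 65.38 = 1.092 mol.
Each Zn atom requires 2 electrons, so n(e⁻) = 2 × 1.092 = 2.184 mol.
Q = n(e⁻)·F = 2.184 × 96500 = 210800 C.
t = Q/I = 210800 / 29.40 A = 7169 s = 1.99 h.

1.99 h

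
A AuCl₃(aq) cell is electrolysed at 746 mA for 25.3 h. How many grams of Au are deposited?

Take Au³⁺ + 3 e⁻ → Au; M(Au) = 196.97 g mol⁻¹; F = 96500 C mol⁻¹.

Q = I·t = 0.7460 A × 91080 s = 67950 C.
n(e⁻) = Q/F = 67950 / 96500 = 0.7041 mol.
Au³⁺ + 3 e⁻ → Au, so n(Au) = n(e⁻)/3 = 0.2347 mol.
m = n·M = 0.2347 × 196.97 = 46.2 g.

46.2 g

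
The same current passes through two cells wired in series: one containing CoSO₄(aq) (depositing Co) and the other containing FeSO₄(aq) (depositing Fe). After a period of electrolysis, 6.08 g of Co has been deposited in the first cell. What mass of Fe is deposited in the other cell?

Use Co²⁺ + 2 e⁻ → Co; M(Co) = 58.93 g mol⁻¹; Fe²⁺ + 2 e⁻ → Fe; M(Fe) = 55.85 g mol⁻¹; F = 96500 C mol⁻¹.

5.76 g

n(Co) = 6.08 / 58.93 = 0.1032 mol.
Since Co²⁺ + 2 e⁻ → Co, n(e⁻) passed = 2 × 0.1032 = 0.2063 mol.
Cells in series carry the same charge, so the same 0.2063 mol of electrons passes through cell 2.
Fe²⁺ + 2 e⁻ → Fe, so n(Fe) = 0.2063 / 2 = 0.1032 mol.
m(Fe) = 0.1032 × 55.85 = 5.76 g.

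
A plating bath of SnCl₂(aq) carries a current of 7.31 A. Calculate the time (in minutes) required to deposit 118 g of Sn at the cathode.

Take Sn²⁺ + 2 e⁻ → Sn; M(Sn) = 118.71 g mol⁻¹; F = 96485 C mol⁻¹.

437 min

n(Sn) = m/M = 118 / 118.71 = 0.9940 mol.
Each Sn atom requires 2 electrons, so n(e⁻) = 2 × 0.9940 = 1.988 mol.
Q = n(e⁻)·F = 1.988 × 96485 = 191800 C.
t = Q/I = 191800 / 7.310 A = 26240 s = 437 min.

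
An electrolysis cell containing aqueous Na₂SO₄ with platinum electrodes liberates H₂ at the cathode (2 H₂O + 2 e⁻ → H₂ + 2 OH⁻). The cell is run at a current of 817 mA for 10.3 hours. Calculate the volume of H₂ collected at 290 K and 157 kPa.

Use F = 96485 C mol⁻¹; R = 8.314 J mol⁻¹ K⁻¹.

Q = I·t = 0.8170 A × 37080 s = 30290 C.
n(e⁻) = Q/F = 30290 / 96485 = 0.3140 mol.
2 electrons are transferred per H₂ molecule, so n(H₂) = 0.3140 / 2 = 0.1570 mol.
V = nRT/P = (0.1570 × 8.314 × 290) / (157 × 10³ Pa) = 0.00241 m³ = 2.41 L.

2.41 L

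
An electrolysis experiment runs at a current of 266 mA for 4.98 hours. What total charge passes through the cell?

Q = I·t = 0.2660 A × 17928 s = 4770 C.

4770 C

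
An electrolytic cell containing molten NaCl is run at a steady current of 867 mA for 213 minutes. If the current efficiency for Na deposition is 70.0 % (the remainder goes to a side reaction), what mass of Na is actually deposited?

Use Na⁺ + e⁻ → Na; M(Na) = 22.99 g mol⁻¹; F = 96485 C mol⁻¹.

Q = I·t = 0.8670 × 12780 = 11080 C.
n(e⁻) = 11080/96485 = 0.1148 mol; theoretically n(Na) = 0.1148/1 = 0.1148 mol, m_theo = 2.640 g.
At 70.0 % efficiency, m_actual = 0.700 × 2.640 = 1.85 g.

1.85 g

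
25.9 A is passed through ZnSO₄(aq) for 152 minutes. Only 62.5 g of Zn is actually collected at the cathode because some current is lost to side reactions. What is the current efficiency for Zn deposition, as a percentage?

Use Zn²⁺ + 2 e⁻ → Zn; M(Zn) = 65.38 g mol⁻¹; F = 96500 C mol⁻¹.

Q = I·t = 25.90 × 9120.0 = 236200 C; n(e⁻) = 236200/96500 = 2.448 mol.
Theoretical n(Zn) = n(e⁻)/2 = 1.224 mol, i.e. m_theo = 1.224 × 65.38 = 80.02 g.
Efficiency = m_actual / m_theo = 62.5 / 80.02 = 78.1 %.

78.1 %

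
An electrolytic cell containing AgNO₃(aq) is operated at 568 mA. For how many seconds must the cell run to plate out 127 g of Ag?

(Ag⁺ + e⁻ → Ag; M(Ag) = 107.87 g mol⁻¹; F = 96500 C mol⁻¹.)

n(Ag) = m/M = 127 / 107.87 = 1.177 mol.
Each Ag atom requires 1 electron, so n(e⁻) = 1 × 1.177 = 1.177 mol.
Q = n(e⁻)·F = 1.177 × 96500 = 113600 C.
t = Q/I = 113600 / 0.5680 A = 200000 s.

2.00 × 10⁵ s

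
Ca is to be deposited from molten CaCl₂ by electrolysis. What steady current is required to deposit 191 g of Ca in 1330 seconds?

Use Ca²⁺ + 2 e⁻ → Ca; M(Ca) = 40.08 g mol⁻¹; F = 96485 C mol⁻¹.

691 A

n(Ca) = 191 / 40.08 = 4.765 mol.
n(e⁻) = 2 × 4.765 = 9.531 mol.
Q = n(e⁻)·F = 9.531 × 96485 = 919600 C.
I = Q/t = 919600 / 1330.0 s = 691 A.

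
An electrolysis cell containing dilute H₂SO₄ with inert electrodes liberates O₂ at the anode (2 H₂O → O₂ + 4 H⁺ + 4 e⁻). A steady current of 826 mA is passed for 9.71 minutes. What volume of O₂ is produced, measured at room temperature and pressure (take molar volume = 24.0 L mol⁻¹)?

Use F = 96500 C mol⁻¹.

0.0299 L

Q = I·t = 0.8260 A × 582.60 s = 481.2 C.
n(e⁻) = Q/F = 481.2 / 96500 = 0.004987 mol.
4 electrons are transferred per O₂ molecule, so n(O₂) = 0.004987 / 4 = 0.001247 mol.
V = n × V_m = 0.001247 × 24.0 = 0.0299 L.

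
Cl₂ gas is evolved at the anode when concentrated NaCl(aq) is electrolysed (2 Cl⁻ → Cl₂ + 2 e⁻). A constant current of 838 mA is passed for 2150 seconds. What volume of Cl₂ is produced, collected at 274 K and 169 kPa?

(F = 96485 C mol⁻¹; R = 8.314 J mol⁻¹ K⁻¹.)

Q = I·t = 0.8380 A × 2150.0 s = 1802 C.
n(e⁻) = Q/F = 1802 / 96485 = 0.01867 mol.
2 electrons are transferred per Cl₂ molecule, so n(Cl₂) = 0.01867 / 2 = 0.009337 mol.
V = nRT/P = (0.009337 × 8.314 × 274) / (169 × 10³ Pa) = 1.26 × 10⁻⁴ m³ = 0.126 L.

0.126 L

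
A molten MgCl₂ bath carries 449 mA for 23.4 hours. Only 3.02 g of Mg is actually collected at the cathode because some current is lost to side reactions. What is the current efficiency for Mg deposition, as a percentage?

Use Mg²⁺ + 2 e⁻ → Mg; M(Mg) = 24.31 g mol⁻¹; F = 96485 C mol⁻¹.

63.4 %

Q = I·t = 0.4490 × 84240 = 37820 C; n(e⁻) = 37820/96485 = 0.3920 mol.
Theoretical n(Mg) = n(e⁻)/2 = 0.1960 mol, i.e. m_theo = 0.1960 × 24.31 = 4.765 g.
Efficiency = m_actual / m_theo = 3.02 / 4.765 = 63.4 %.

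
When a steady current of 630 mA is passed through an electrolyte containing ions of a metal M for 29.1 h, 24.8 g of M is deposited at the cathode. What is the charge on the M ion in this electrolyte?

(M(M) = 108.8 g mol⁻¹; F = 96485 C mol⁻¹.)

Q = I·t = 0.6300 A × 104760 s = 66000 C, so n(e⁻) = 66000/96485 = 0.6840 mol.
n(M) deposited = 24.8 / 108.8 = 0.2279 mol.
Electrons per atom = n(e⁻)/n(M) = 0.6840 / 0.2279 = 3.00 ≈ 3, so the ion is M³⁺.

+3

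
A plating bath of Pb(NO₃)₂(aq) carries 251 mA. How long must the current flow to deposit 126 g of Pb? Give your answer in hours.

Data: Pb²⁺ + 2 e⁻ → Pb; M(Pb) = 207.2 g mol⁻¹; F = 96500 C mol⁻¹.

130 h

n(Pb) = m/M = 126 / 207.2 = 0.6081 mol.
Each Pb atom requires 2 electrons, so n(e⁻) = 2 × 0.6081 = 1.216 mol.
Q = n(e⁻)·F = 1.216 × 96500 = 117400 C.
t = Q/I = 117400 / 0.2510 A = 467600 s = 130 h.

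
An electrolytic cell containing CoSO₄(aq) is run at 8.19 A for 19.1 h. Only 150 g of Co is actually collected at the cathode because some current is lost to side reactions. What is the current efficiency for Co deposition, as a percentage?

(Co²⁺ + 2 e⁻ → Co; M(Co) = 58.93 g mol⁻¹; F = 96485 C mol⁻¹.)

Q = I·t = 8.190 × 68760 = 563100 C; n(e⁻) = 563100/96485 = 5.837 mol.
Theoretical n(Co) = n(e⁻)/2 = 2.918 mol, i.e. m_theo = 2.918 × 58.93 = 172.0 g.
Efficiency = m_actual / m_theo = 150 / 172.0 = 87.2 %.

87.2 %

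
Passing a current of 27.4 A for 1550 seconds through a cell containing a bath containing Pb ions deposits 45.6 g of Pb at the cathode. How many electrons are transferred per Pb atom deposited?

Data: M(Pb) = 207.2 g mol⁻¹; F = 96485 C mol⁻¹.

Q = I·t = 27.40 A × 1550.0 s = 42470 C, so n(e⁻) = 42470/96485 = 0.4402 mol.
n(Pb) deposited = 45.6 / 207.2 = 0.2201 mol.
Electrons per atom = n(e⁻)/n(Pb) = 0.4402 / 0.2201 = 2.00 ≈ 2, so the ion is Pb²⁺.

2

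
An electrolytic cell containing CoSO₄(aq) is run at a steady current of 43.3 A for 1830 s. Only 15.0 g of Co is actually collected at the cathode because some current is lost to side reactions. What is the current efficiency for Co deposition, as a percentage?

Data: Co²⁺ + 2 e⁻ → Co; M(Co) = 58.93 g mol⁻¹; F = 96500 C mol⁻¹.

62.0 %

Q = I·t = 43.30 × 1830.0 = 79240 C; n(e⁻) = 79240/96500 = 0.8211 mol.
Theoretical n(Co) = n(e⁻)/2 = 0.4106 mol, i.e. m_theo = 0.4106 × 58.93 = 24.19 g.
Efficiency = m_actual / m_theo = 15.0 / 24.19 = 62.0 %.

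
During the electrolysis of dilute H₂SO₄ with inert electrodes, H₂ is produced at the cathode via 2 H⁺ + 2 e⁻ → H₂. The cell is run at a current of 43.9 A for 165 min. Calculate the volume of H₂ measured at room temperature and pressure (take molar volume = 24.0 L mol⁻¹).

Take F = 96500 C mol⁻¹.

54.0 L

Q = I·t = 43.90 A × 9900.0 s = 434600 C.
n(e⁻) = Q/F = 434600 / 96500 = 4.504 mol.
2 electrons are transferred per H₂ molecule, so n(H₂) = 4.504 / 2 = 2.252 mol.
V = n × V_m = 2.252 × 24.0 = 54.0 L.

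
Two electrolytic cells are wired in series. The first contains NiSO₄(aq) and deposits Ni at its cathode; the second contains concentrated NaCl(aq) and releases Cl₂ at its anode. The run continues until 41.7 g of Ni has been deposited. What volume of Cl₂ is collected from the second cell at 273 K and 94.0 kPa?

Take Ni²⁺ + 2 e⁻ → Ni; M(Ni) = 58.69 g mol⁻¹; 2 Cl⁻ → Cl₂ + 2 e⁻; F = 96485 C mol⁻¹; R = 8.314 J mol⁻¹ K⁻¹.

17.2 L

n(Ni) = 41.7 / 58.69 = 0.7105 mol, so n(e⁻) = 2 × 0.7105 = 1.421 mol.
The cells are in series, so the same 1.421 mol of electrons passes through the second cell.
2 Cl⁻ → Cl₂ + 2 e⁻ — 2 mol e⁻ per mol Cl₂, so n(Cl₂) = 1.421/2 = 0.7105 mol.
V = nRT/P = (0.7105 × 8.314 × 273) / (94.0 × 10³) = 0.0172 m³ = 17.2 L.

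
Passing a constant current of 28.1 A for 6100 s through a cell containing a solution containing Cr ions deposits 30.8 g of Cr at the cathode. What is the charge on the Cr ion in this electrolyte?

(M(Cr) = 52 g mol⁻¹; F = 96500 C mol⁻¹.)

Q = I·t = 28.10 A × 6100.0 s = 171400 C, so n(e⁻) = 171400/96500 = 1.776 mol.
n(Cr) deposited = 30.8 / 52 = 0.5923 mol.
Electrons per atom = n(e⁻)/n(Cr) = 1.776 / 0.5923 = 3.00 ≈ 3, so the ion is Cr³⁺.

+3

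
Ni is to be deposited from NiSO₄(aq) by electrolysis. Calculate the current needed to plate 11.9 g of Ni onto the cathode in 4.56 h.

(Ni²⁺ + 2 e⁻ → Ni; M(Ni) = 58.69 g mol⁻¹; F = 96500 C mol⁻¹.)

2.38 A

n(Ni) = 11.9 / 58.69 = 0.2028 mol.
n(e⁻) = 2 × 0.2028 = 0.4055 mol.
Q = n(e⁻)·F = 0.4055 × 96500 = 39130 C.
I = Q/t = 39130 / 16416 s = 2.38 A.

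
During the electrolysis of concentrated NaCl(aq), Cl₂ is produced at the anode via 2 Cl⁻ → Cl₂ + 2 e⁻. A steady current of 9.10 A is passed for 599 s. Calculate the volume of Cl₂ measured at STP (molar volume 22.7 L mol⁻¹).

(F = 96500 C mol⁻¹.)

Q = I·t = 9.100 A × 599.00 s = 5451 C.
n(e⁻) = Q/F = 5451 / 96500 = 0.05649 mol.
2 electrons are transferred per Cl₂ molecule, so n(Cl₂) = 0.05649 / 2 = 0.02824 mol.
V = n × V_m = 0.02824 × 22.7 = 0.641 L.

0.641 L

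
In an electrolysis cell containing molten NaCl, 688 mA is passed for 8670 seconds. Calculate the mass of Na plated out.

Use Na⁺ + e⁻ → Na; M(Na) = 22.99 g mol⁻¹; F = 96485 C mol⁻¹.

Q = I·t = 0.6880 A × 8670.0 s = 5965 C.
n(e⁻) = Q/F = 5965 / 96485 = 0.06182 mol.
Na⁺ + e⁻ → Na, so n(Na) = n(e⁻)/1 = 0.06182 mol.
m = n·M = 0.06182 × 22.99 = 1.42 g.

1.42 g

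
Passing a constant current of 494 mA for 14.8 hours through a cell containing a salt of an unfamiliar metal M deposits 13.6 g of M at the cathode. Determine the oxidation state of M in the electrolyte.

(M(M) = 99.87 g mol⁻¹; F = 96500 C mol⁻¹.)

+2

Q = I·t = 0.4940 A × 53280 s = 26320 C, so n(e⁻) = 26320/96500 = 0.2727 mol.
n(M) deposited = 13.6 / 99.87 = 0.1362 mol.
Electrons per atom = n(e⁻)/n(M) = 0.2727 / 0.1362 = 2.00 ≈ 2, so the ion is M²⁺.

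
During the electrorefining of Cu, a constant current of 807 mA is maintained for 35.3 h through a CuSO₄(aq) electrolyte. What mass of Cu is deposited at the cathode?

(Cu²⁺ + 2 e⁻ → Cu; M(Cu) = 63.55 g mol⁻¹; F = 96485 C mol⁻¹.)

Q = I·t = 0.8070 A × 127080 s = 102600 C.
n(e⁻) = Q/F = 102600 / 96485 = 1.063 mol.
Cu²⁺ + 2 e⁻ → Cu, so n(Cu) = n(e⁻)/2 = 0.5314 mol.
m = n·M = 0.5314 × 63.55 = 33.8 g.

33.8 g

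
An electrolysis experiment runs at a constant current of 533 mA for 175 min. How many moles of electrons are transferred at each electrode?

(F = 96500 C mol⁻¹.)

0.0580 mol

Q = I·t = 0.5330 A × 10500 s = 5596 C.
n(e⁻) = Q/F = 5596 / 96500 = 0.0580 mol.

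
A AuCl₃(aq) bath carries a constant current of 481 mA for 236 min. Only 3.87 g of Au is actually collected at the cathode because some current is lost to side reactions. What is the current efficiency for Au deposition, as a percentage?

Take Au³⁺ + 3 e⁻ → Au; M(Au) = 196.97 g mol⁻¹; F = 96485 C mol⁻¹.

Q = I·t = 0.4810 × 14160 = 6811 C; n(e⁻) = 6811/96485 = 0.07059 mol.
Theoretical n(Au) = n(e⁻)/3 = 0.02353 mol, i.e. m_theo = 0.02353 × 196.97 = 4.635 g.
Efficiency = m_actual / m_theo = 3.87 / 4.635 = 83.5 %.

83.5 %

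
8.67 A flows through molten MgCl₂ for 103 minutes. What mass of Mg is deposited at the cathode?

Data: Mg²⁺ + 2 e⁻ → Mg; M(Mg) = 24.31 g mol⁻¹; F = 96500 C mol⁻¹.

6.75 g

Q = I·t = 8.670 A × 6180.0 s = 53580 C.
n(e⁻) = Q/F = 53580 / 96500 = 0.5552 mol.
Mg²⁺ + 2 e⁻ → Mg, so n(Mg) = n(e⁻)/2 = 0.2776 mol.
m = n·M = 0.2776 × 24.31 = 6.75 g.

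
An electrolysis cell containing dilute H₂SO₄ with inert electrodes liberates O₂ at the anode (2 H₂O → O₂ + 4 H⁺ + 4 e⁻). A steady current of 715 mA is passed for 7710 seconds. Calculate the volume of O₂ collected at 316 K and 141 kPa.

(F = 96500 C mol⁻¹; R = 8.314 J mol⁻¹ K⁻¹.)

0.266 L

Q = I·t = 0.7150 A × 7710.0 s = 5513 C.
n(e⁻) = Q/F = 5513 / 96500 = 0.05713 mol.
4 electrons are transferred per O₂ molecule, so n(O₂) = 0.05713 / 4 = 0.01428 mol.
V = nRT/P = (0.01428 × 8.314 × 316) / (141 × 10³ Pa) = 2.66 × 10⁻⁴ m³ = 0.266 L.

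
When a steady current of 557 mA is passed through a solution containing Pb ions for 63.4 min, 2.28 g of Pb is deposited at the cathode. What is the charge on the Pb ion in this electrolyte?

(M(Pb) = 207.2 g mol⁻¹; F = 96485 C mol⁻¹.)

+2

Q = I·t = 0.5570 A × 3804.0 s = 2119 C, so n(e⁻) = 2119/96485 = 0.02196 mol.
n(Pb) deposited = 2.28 / 207.2 = 0.01100 mol.
Electrons per atom = n(e⁻)/n(Pb) = 0.02196 / 0.01100 = 2.00 ≈ 2, so the ion is Pb²⁺.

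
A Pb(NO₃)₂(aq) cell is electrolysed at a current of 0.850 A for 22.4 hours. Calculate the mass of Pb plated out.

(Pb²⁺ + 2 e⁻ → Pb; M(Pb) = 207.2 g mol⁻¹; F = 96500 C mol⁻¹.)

Q = I·t = 0.8500 A × 80640 s = 68540 C.
n(e⁻) = Q/F = 68540 / 96500 = 0.7103 mol.
Pb²⁺ + 2 e⁻ → Pb, so n(Pb) = n(e⁻)/2 = 0.3552 mol.
m = n·M = 0.3552 × 207.2 = 73.6 g.

73.6 g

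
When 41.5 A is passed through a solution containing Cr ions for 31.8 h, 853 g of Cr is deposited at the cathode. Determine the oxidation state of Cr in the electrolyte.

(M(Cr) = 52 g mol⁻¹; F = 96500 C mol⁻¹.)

Q = I·t = 41.50 A × 114480 s = 4751000 C, so n(e⁻) = 4751000/96500 = 49.23 mol.
n(Cr) deposited = 853 / 52 = 16.40 mol.
Electrons per atom = n(e⁻)/n(Cr) = 49.23 / 16.40 = 3.00 ≈ 3, so the ion is Cr³⁺.

+3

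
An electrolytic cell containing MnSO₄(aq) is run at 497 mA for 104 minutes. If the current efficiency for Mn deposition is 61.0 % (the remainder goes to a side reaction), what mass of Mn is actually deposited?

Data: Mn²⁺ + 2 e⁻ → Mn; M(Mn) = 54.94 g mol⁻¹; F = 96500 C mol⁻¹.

0.539 g

Q = I·t = 0.4970 × 6240.0 = 3101 C.
n(e⁻) = 3101/96500 = 0.03214 mol; theoretically n(Mn) = 0.03214/2 = 0.01607 mol, m_theo = 0.8828 g.
At 61.0 % efficiency, m_actual = 0.610 × 0.8828 = 0.539 g.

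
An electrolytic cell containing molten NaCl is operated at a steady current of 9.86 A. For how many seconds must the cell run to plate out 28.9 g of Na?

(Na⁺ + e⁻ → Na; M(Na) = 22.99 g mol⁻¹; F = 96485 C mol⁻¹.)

12300 s

n(Na) = m/M = 28.9 / 22.99 = 1.257 mol.
Each Na atom requires 1 electron, so n(e⁻) = 1 × 1.257 = 1.257 mol.
Q = n(e⁻)·F = 1.257 × 96485 = 121300 C.
t = Q/I = 121300 / 9.860 A = 12300 s.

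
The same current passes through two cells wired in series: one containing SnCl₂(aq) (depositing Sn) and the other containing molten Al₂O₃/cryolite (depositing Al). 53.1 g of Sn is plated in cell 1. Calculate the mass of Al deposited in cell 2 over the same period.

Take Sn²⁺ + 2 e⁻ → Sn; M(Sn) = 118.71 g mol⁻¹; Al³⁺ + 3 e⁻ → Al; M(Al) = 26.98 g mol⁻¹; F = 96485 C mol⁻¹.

8.05 g

n(Sn) = 53.1 / 118.71 = 0.4473 mol.
Since Sn²⁺ + 2 e⁻ → Sn, n(e⁻) passed = 2 × 0.4473 = 0.8946 mol.
Cells in series carry the same charge, so the same 0.8946 mol of electrons passes through cell 2.
Al³⁺ + 3 e⁻ → Al, so n(Al) = 0.8946 / 3 = 0.2982 mol.
m(Al) = 0.2982 × 26.98 = 8.05 g.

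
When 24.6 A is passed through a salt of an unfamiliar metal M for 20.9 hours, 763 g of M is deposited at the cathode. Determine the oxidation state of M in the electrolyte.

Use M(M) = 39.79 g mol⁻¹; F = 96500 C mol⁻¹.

Q = I·t = 24.60 A × 75240 s = 1851000 C, so n(e⁻) = 1851000/96500 = 19.18 mol.
n(M) deposited = 763 / 39.79 = 19.18 mol.
Electrons per atom = n(e⁻)/n(M) = 19.18 / 19.18 = 1.00 ≈ 1, so the ion is M⁺.

+1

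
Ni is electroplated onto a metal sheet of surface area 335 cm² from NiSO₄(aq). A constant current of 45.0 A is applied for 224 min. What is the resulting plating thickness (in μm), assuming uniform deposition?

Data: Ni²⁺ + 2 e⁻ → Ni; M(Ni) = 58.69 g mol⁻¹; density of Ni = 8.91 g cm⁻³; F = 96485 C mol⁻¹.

616 μm

Q = I·t = 45.00 × 13440 = 604800 C; n(e⁻) = 6.268 mol.
n(Ni) = n(e⁻)/2 = 3.134 mol, so m = 3.134 × 58.69 = 183.9 g.
Volume = m/ρ = 183.9 / 8.91 = 20.64 cm³.
Thickness = V/A = 20.64 / 335 = 0.0616 cm = 616 μm.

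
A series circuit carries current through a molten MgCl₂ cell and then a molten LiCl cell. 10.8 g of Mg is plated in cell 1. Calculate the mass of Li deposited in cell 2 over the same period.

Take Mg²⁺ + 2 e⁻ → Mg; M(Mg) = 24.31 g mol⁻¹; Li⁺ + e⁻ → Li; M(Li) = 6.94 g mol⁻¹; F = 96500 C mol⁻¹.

6.17 g

n(Mg) = 10.8 / 24.31 = 0.4443 mol.
Since Mg²⁺ + 2 e⁻ → Mg, n(e⁻) passed = 2 × 0.4443 = 0.8885 mol.
Cells in series carry the same charge, so the same 0.8885 mol of electrons passes through cell 2.
Li⁺ + e⁻ → Li, so n(Li) = 0.8885 / 1 = 0.8885 mol.
m(Li) = 0.8885 × 6.94 = 6.17 g.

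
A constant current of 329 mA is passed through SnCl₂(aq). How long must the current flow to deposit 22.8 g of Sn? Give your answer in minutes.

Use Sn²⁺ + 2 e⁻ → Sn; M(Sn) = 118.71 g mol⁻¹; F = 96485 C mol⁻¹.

1880 min

n(Sn) = m/M = 22.8 / 118.71 = 0.1921 mol.
Each Sn atom requires 2 electrons, so n(e⁻) = 2 × 0.1921 = 0.3841 mol.
Q = n(e⁻)·F = 0.3841 × 96485 = 37060 C.
t = Q/I = 37060 / 0.3290 A = 112700 s = 1880 min.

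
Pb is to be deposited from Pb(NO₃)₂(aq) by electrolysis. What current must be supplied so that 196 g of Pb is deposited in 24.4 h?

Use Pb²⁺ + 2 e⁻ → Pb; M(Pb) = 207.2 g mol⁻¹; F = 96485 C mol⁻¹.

2.08 A

n(Pb) = 196 / 207.2 = 0.9459 mol.
n(e⁻) = 2 × 0.9459 = 1.892 mol.
Q = n(e⁻)·F = 1.892 × 96485 = 182500 C.
I = Q/t = 182500 / 87840 s = 2.08 A.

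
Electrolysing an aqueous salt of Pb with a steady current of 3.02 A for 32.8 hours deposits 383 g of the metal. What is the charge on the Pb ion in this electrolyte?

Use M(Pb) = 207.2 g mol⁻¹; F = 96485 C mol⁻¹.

Q = I·t = 3.020 A × 118080 s = 356600 C, so n(e⁻) = 356600/96485 = 3.696 mol.
n(Pb) deposited = 383 / 207.2 = 1.848 mol.
Electrons per atom = n(e⁻)/n(Pb) = 3.696 / 1.848 = 2.00 ≈ 2, so the ion is Pb²⁺.

+2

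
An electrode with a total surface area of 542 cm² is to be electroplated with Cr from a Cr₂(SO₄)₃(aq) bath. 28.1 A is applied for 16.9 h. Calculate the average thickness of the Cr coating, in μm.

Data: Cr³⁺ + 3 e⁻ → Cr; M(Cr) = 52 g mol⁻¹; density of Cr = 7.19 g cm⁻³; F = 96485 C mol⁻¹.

788 μm

Q = I·t = 28.10 × 60840 = 1710000 C; n(e⁻) = 17.72 mol.
n(Cr) = n(e⁻)/3 = 5.906 mol, so m = 5.906 × 52 = 307.1 g.
Volume = m/ρ = 307.1 / 7.19 = 42.72 cm³.
Thickness = V/A = 42.72 / 542 = 0.0788 cm = 788 μm.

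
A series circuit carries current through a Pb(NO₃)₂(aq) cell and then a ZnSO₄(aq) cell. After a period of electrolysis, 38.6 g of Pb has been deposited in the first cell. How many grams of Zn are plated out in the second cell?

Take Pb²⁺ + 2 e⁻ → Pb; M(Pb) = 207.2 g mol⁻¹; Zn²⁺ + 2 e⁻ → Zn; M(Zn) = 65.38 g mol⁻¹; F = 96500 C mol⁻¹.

12.2 g

n(Pb) = 38.6 / 207.2 = 0.1863 mol.
Since Pb²⁺ + 2 e⁻ → Pb, n(e⁻) passed = 2 × 0.1863 = 0.3726 mol.
Cells in series carry the same charge, so the same 0.3726 mol of electrons passes through cell 2.
Zn²⁺ + 2 e⁻ → Zn, so n(Zn) = 0.3726 / 2 = 0.1863 mol.
m(Zn) = 0.1863 × 65.38 = 12.2 g.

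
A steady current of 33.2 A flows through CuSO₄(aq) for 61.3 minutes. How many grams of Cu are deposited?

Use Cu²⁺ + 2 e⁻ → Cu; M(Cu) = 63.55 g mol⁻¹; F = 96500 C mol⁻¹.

40.2 g

Q = I·t = 33.20 A × 3678.0 s = 122100 C.
n(e⁻) = Q/F = 122100 / 96500 = 1.265 mol.
Cu²⁺ + 2 e⁻ → Cu, so n(Cu) = n(e⁻)/2 = 0.6327 mol.
m = n·M = 0.6327 × 63.55 = 40.2 g.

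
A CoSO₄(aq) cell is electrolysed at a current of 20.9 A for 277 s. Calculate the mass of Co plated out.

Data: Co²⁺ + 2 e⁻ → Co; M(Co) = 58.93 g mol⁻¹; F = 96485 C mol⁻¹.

1.77 g

Q = I·t = 20.90 A × 277.00 s = 5789 C.
n(e⁻) = Q/F = 5789 / 96485 = 0.06000 mol.
Co²⁺ + 2 e⁻ → Co, so n(Co) = n(e⁻)/2 = 0.03000 mol.
m = n·M = 0.03000 × 58.93 = 1.77 g.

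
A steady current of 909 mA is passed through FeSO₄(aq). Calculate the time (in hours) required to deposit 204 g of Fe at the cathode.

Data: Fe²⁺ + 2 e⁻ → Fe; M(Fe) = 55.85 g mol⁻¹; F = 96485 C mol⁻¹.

215 h

n(Fe) = m/M = 204 / 55.85 = 3.653 mol.
Each Fe atom requires 2 electrons, so n(e⁻) = 2 × 3.653 = 7.305 mol.
Q = n(e⁻)·F = 7.305 × 96485 = 704900 C.
t = Q/I = 704900 / 0.9090 A = 775400 s = 215 h.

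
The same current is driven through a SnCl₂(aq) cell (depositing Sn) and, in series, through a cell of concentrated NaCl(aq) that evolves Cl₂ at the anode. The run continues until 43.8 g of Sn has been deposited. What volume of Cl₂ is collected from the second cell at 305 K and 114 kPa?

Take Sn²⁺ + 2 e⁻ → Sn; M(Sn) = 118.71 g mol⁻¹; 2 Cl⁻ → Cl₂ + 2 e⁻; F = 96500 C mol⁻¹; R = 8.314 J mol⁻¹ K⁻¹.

n(Sn) = 43.8 / 118.71 = 0.3690 mol, so n(e⁻) = 2 × 0.3690 = 0.7379 mol.
The cells are in series, so the same 0.7379 mol of electrons passes through the second cell.
2 Cl⁻ → Cl₂ + 2 e⁻ — 2 mol e⁻ per mol Cl₂, so n(Cl₂) = 0.7379/2 = 0.3690 mol.
V = nRT/P = (0.3690 × 8.314 × 305) / (114 × 10³) = 0.00821 m³ = 8.21 L.

8.21 L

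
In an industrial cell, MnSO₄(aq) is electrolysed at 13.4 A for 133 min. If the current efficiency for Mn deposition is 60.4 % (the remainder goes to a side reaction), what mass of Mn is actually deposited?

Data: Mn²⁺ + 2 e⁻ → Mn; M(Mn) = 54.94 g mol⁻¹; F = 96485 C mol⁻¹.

18.4 g

Q = I·t = 13.40 × 7980.0 = 106900 C.
n(e⁻) = 106900/96485 = 1.108 mol; theoretically n(Mn) = 1.108/2 = 0.5541 mol, m_theo = 30.44 g.
At 60.4 % efficiency, m_actual = 0.604 × 30.44 = 18.4 g.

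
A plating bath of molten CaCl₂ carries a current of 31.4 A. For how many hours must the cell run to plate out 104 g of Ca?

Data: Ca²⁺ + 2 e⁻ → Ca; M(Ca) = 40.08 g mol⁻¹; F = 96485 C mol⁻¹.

4.43 h

n(Ca) = m/M = 104 / 40.08 = 2.595 mol.
Each Ca atom requires 2 electrons, so n(e⁻) = 2 × 2.595 = 5.190 mol.
Q = n(e⁻)·F = 5.190 × 96485 = 500700 C.
t = Q/I = 500700 / 31.40 A = 15950 s = 4.43 h.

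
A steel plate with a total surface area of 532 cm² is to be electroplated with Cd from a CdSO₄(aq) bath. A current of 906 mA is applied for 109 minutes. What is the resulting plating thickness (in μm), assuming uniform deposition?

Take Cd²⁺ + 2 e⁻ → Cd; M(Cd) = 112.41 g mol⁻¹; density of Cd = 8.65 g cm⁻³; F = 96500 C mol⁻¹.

Q = I·t = 0.9060 × 6540.0 = 5925 C; n(e⁻) = 0.06140 mol.
n(Cd) = n(e⁻)/2 = 0.03070 mol, so m = 0.03070 × 112.41 = 3.451 g.
Volume = m/ρ = 3.451 / 8.65 = 0.3990 cm³.
Thickness = V/A = 0.3990 / 532 = 7.50 × 10⁻⁴ cm = 7.50 μm.

7.50 μm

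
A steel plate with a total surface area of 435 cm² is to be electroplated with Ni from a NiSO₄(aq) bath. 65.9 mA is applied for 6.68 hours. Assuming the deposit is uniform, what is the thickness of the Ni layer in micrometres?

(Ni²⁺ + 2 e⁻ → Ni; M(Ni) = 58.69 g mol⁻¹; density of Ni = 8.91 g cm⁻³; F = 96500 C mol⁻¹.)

Q = I·t = 0.06590 × 24048 = 1585 C; n(e⁻) = 0.01642 mol.
n(Ni) = n(e⁻)/2 = 0.008211 mol, so m = 0.008211 × 58.69 = 0.4819 g.
Volume = m/ρ = 0.4819 / 8.91 = 0.05409 cm³.
Thickness = V/A = 0.05409 / 435 = 1.24 × 10⁻⁴ cm = 1.24 μm.

1.24 μm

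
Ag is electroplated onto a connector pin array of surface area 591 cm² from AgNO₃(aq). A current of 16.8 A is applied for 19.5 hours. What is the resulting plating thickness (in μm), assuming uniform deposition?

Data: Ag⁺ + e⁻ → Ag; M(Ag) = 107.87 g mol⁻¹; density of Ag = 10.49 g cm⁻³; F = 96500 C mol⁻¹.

Q = I·t = 16.80 × 70200 = 1179000 C; n(e⁻) = 12.22 mol.
n(Ag) = n(e⁻)/1 = 12.22 mol, so m = 12.22 × 107.87 = 1318 g.
Volume = m/ρ = 1318 / 10.49 = 125.7 cm³.
Thickness = V/A = 125.7 / 591 = 0.213 cm = 2130 μm.

2130 μm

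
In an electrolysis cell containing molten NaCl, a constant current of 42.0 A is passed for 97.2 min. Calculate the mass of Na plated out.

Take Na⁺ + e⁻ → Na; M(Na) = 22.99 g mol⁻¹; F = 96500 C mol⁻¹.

58.4 g

Q = I·t = 42.00 A × 5832.0 s = 244900 C.
n(e⁻) = Q/F = 244900 / 96500 = 2.538 mol.
Na⁺ + e⁻ → Na, so n(Na) = n(e⁻)/1 = 2.538 mol.
m = n·M = 2.538 × 22.99 = 58.4 g.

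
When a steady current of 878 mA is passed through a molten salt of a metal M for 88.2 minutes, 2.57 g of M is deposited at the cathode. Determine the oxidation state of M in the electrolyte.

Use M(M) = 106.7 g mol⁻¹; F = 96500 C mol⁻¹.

+2

Q = I·t = 0.8780 A × 5292.0 s = 4646 C, so n(e⁻) = 4646/96500 = 0.04815 mol.
n(M) deposited = 2.57 / 106.7 = 0.02409 mol.
Electrons per atom = n(e⁻)/n(M) = 0.04815 / 0.02409 = 2.00 ≈ 2, so the ion is M²⁺.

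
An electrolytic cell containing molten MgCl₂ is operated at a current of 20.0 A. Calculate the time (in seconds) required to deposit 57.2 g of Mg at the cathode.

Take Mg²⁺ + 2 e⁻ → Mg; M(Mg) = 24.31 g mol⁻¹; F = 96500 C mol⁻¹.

22700 s

n(Mg) = m/M = 57.2 / 24.31 = 2.353 mol.
Each Mg atom requires 2 electrons, so n(e⁻) = 2 × 2.353 = 4.706 mol.
Q = n(e⁻)·F = 4.706 × 96500 = 454100 C.
t = Q/I = 454100 / 20.00 A = 22710 s.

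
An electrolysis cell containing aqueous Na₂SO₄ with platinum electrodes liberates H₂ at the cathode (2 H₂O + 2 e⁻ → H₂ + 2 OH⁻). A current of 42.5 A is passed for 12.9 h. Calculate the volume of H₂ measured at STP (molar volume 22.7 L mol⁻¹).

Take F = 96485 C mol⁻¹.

Q = I·t = 42.50 A × 46440 s = 1974000 C.
n(e⁻) = Q/F = 1974000 / 96485 = 20.46 mol.
2 electrons are transferred per H₂ molecule, so n(H₂) = 20.46 / 2 = 10.23 mol.
V = n × V_m = 10.23 × 22.7 = 232 L.

232 L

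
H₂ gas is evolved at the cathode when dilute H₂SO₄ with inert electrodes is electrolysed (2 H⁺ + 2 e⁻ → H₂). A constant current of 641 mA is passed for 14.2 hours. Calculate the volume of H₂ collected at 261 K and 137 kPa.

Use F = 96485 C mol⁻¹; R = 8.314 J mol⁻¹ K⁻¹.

2.69 L

Q = I·t = 0.6410 A × 51120 s = 32770 C.
n(e⁻) = Q/F = 32770 / 96485 = 0.3396 mol.
2 electrons are transferred per H₂ molecule, so n(H₂) = 0.3396 / 2 = 0.1698 mol.
V = nRT/P = (0.1698 × 8.314 × 261) / (137 × 10³ Pa) = 0.00269 m³ = 2.69 L.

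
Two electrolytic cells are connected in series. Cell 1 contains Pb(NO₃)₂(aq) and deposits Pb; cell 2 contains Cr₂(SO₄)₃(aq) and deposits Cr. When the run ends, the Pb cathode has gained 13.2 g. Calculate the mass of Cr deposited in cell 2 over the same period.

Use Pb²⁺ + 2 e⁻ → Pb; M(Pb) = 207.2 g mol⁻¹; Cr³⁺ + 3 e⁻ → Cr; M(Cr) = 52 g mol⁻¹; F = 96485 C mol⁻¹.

n(Pb) = 13.2 / 207.2 = 0.06371 mol.
Since Pb²⁺ + 2 e⁻ → Pb, n(e⁻) passed = 2 × 0.06371 = 0.1274 mol.
Cells in series carry the same charge, so the same 0.1274 mol of electrons passes through cell 2.
Cr³⁺ + 3 e⁻ → Cr, so n(Cr) = 0.1274 / 3 = 0.04247 mol.
m(Cr) = 0.04247 × 52 = 2.21 g.

2.21 g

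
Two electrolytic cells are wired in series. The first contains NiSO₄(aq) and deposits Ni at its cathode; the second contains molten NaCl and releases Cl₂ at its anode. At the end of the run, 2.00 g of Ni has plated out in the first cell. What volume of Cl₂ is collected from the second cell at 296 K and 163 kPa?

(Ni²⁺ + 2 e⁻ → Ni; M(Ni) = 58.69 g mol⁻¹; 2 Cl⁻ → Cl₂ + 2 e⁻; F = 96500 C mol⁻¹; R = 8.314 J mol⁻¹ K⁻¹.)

0.514 L

n(Ni) = 2.00 / 58.69 = 0.03408 mol, so n(e⁻) = 2 × 0.03408 = 0.06815 mol.
The cells are in series, so the same 0.06815 mol of electrons passes through the second cell.
2 Cl⁻ → Cl₂ + 2 e⁻ — 2 mol e⁻ per mol Cl₂, so n(Cl₂) = 0.06815/2 = 0.03408 mol.
V = nRT/P = (0.03408 × 8.314 × 296) / (163 × 10³) = 5.14 × 10⁻⁴ m³ = 0.514 L.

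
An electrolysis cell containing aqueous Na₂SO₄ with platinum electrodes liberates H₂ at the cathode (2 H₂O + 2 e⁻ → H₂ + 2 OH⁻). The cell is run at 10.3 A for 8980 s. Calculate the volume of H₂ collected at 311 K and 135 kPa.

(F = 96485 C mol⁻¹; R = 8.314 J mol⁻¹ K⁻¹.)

Q = I·t = 10.30 A × 8980.0 s = 92490 C.
n(e⁻) = Q/F = 92490 / 96485 = 0.9586 mol.
2 electrons are transferred per H₂ molecule, so n(H₂) = 0.9586 / 2 = 0.4793 mol.
V = nRT/P = (0.4793 × 8.314 × 311) / (135 × 10³ Pa) = 0.00918 m³ = 9.18 L.

9.18 L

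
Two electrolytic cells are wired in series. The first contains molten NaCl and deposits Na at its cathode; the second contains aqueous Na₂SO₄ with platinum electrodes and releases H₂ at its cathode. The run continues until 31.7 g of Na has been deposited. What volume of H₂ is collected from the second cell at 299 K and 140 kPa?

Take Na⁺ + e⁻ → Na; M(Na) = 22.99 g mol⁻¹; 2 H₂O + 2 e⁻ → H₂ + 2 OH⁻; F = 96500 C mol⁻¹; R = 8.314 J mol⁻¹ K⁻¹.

12.2 L

n(Na) = 31.7 / 22.99 = 1.379 mol, so n(e⁻) = 1 × 1.379 = 1.379 mol.
The cells are in series, so the same 1.379 mol of electrons passes through the second cell.
2 H₂O + 2 e⁻ → H₂ + 2 OH⁻ — 2 mol e⁻ per mol H₂, so n(H₂) = 1.379/2 = 0.6894 mol.
V = nRT/P = (0.6894 × 8.314 × 299) / (140 × 10³) = 0.0122 m³ = 12.2 L.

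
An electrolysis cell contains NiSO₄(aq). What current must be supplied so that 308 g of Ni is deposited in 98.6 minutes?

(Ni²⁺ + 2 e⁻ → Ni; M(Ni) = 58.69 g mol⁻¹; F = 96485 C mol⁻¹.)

171 A

n(Ni) = 308 / 58.69 = 5.248 mol.
n(e⁻) = 2 × 5.248 = 10.50 mol.
Q = n(e⁻)·F = 10.50 × 96485 = 1013000 C.
I = Q/t = 1013000 / 5916.0 s = 171 A.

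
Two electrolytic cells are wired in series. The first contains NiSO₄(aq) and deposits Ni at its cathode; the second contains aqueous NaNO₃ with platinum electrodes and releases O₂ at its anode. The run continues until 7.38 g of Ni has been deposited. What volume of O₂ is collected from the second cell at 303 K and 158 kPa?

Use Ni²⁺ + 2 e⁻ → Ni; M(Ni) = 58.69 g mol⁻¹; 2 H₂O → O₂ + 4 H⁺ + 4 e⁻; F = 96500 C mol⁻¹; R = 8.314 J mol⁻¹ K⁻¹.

n(Ni) = 7.38 / 58.69 = 0.1257 mol, so n(e⁻) = 2 × 0.1257 = 0.2515 mol.
The cells are in series, so the same 0.2515 mol of electrons passes through the second cell.
2 H₂O → O₂ + 4 H⁺ + 4 e⁻ — 4 mol e⁻ per mol O₂, so n(O₂) = 0.2515/4 = 0.06287 mol.
V = nRT/P = (0.06287 × 8.314 × 303) / (158 × 10³) = 0.00100 m³ = 1.00 L.

1.00 L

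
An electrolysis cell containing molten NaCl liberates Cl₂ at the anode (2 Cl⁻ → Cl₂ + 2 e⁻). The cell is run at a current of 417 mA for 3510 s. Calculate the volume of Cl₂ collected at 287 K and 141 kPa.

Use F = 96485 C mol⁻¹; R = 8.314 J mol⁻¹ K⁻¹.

0.128 L

Q = I·t = 0.4170 A × 3510.0 s = 1464 C.
n(e⁻) = Q/F = 1464 / 96485 = 0.01517 mol.
2 electrons are transferred per Cl₂ molecule, so n(Cl₂) = 0.01517 / 2 = 0.007585 mol.
V = nRT/P = (0.007585 × 8.314 × 287) / (141 × 10³ Pa) = 1.28 × 10⁻⁴ m³ = 0.128 L.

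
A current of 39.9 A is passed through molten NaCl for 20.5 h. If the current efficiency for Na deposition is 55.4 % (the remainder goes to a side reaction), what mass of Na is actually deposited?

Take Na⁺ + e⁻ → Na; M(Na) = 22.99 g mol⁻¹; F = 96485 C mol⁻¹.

389 g

Q = I·t = 39.90 × 73800 = 2945000 C.
n(e⁻) = 2945000/96485 = 30.52 mol; theoretically n(Na) = 30.52/1 = 30.52 mol, m_theo = 701.6 g.
At 55.4 % efficiency, m_actual = 0.554 × 701.6 = 389 g.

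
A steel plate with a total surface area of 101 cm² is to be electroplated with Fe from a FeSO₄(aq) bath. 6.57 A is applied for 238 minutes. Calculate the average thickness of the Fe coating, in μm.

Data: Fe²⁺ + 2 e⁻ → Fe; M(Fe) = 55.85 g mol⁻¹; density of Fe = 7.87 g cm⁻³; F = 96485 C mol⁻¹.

342 μm

Q = I·t = 6.570 × 14280 = 93820 C; n(e⁻) = 0.9724 mol.
n(Fe) = n(e⁻)/2 = 0.4862 mol, so m = 0.4862 × 55.85 = 27.15 g.
Volume = m/ρ = 27.15 / 7.87 = 3.450 cm³.
Thickness = V/A = 3.450 / 101 = 0.0342 cm = 342 μm.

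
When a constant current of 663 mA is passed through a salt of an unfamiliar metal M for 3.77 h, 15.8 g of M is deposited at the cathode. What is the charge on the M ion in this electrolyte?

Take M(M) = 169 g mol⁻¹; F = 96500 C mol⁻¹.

+1

Q = I·t = 0.6630 A × 13572 s = 8998 C, so n(e⁻) = 8998/96500 = 0.09325 mol.
n(M) deposited = 15.8 / 169 = 0.09349 mol.
Electrons per atom = n(e⁻)/n(M) = 0.09325 / 0.09349 = 0.997 ≈ 1, so the ion is M⁺.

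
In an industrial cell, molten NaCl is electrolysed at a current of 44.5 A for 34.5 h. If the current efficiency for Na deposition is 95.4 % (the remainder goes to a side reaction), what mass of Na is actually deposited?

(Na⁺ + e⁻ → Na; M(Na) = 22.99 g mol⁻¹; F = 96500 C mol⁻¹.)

Q = I·t = 44.50 × 124200 = 5527000 C.
n(e⁻) = 5527000/96500 = 57.27 mol; theoretically n(Na) = 57.27/1 = 57.27 mol, m_theo = 1317 g.
At 95.4 % efficiency, m_actual = 0.954 × 1317 = 1260 g.

1260 g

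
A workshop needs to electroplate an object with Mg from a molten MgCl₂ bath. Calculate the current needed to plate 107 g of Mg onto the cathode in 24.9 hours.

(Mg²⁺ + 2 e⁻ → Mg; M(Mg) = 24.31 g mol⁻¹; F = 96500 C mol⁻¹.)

9.48 A

n(Mg) = 107 / 24.31 = 4.401 mol.
n(e⁻) = 2 × 4.401 = 8.803 mol.
Q = n(e⁻)·F = 8.803 × 96500 = 849500 C.
I = Q/t = 849500 / 89640 s = 9.48 A.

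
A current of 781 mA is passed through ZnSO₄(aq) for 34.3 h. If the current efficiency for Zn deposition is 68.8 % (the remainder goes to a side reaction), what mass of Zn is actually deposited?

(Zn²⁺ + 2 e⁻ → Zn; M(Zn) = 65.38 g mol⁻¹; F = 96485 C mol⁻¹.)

Q = I·t = 0.7810 × 123480 = 96440 C.
n(e⁻) = 96440/96485 = 0.9995 mol; theoretically n(Zn) = 0.9995/2 = 0.4998 mol, m_theo = 32.67 g.
At 68.8 % efficiency, m_actual = 0.688 × 32.67 = 22.5 g.

22.5 g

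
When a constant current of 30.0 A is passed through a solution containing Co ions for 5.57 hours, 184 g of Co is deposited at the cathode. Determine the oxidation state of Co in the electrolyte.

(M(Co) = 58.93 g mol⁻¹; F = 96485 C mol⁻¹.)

Q = I·t = 30.00 A × 20052 s = 601600 C, so n(e⁻) = 601600/96485 = 6.235 mol.
n(Co) deposited = 184 / 58.93 = 3.122 mol.
Electrons per atom = n(e⁻)/n(Co) = 6.235 / 3.122 = 2.00 ≈ 2, so the ion is Co²⁺.

+2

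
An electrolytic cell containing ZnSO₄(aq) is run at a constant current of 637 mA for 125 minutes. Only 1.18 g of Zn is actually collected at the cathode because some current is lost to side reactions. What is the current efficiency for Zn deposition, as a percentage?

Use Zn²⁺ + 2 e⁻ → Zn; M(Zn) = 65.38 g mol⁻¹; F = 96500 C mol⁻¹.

Q = I·t = 0.6370 × 7500.0 = 4778 C; n(e⁻) = 4778/96500 = 0.04951 mol.
Theoretical n(Zn) = n(e⁻)/2 = 0.02475 mol, i.e. m_theo = 0.02475 × 65.38 = 1.618 g.
Efficiency = m_actual / m_theo = 1.18 / 1.618 = 72.9 %.

72.9 %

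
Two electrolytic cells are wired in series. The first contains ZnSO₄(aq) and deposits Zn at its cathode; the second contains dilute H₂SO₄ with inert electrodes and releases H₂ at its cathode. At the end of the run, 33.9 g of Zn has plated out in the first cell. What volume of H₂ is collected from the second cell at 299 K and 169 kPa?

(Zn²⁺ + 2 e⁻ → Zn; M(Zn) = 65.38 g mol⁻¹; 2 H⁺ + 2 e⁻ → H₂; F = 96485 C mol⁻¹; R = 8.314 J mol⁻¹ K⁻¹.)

n(Zn) = 33.9 / 65.38 = 0.5185 mol, so n(e⁻) = 2 × 0.5185 = 1.037 mol.
The cells are in series, so the same 1.037 mol of electrons passes through the second cell.
2 H⁺ + 2 e⁻ → H₂ — 2 mol e⁻ per mol H₂, so n(H₂) = 1.037/2 = 0.5185 mol.
V = nRT/P = (0.5185 × 8.314 × 299) / (169 × 10³) = 0.00763 m³ = 7.63 L.

7.63 L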